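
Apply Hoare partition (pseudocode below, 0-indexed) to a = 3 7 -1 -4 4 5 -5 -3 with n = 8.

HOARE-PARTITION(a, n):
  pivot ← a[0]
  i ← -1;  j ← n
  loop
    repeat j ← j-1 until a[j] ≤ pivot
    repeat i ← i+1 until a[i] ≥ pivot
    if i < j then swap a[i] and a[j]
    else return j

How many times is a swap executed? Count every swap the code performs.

2

pivot = a[0] = 3; i = -1, j = 8
j→7 (a[7]=-3≤3), i→0 (a[0]=3≥3); i<j, swap → -3 7 -1 -4 4 5 -5 3
j→6 (a[6]=-5≤3), i→1 (a[1]=7≥3); i<j, swap → -3 -5 -1 -4 4 5 7 3
j→3, i→4; i≥j, return j=3. a = -3 -5 -1 -4 4 5 7 3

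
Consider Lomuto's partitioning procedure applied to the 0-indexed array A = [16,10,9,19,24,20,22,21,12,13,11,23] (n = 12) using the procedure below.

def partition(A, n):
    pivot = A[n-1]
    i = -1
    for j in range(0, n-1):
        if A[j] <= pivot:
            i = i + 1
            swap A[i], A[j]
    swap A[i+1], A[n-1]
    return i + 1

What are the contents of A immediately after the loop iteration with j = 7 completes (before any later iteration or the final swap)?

pivot=23, i=-1
j=0: 16≤23, i=0, swap(0,0) ⇒ [16,10,9,19,24,20,22,21,12,13,11,23]
j=1: 10≤23, i=1, swap(1,1) ⇒ [16,10,9,19,24,20,22,21,12,13,11,23]
j=2: 9≤23, i=2, swap(2,2) ⇒ [16,10,9,19,24,20,22,21,12,13,11,23]
j=3: 19≤23, i=3, swap(3,3) ⇒ [16,10,9,19,24,20,22,21,12,13,11,23]
j=4: 24>23, skip
j=5: 20≤23, i=4, swap(4,5) ⇒ [16,10,9,19,20,24,22,21,12,13,11,23]
j=6: 22≤23, i=5, swap(5,6) ⇒ [16,10,9,19,20,22,24,21,12,13,11,23]
j=7: 21≤23, i=6, swap(6,7) ⇒ [16,10,9,19,20,22,21,24,12,13,11,23]
(after j=7) A = [16,10,9,19,20,22,21,24,12,13,11,23]

[16,10,9,19,20,22,21,24,12,13,11,23]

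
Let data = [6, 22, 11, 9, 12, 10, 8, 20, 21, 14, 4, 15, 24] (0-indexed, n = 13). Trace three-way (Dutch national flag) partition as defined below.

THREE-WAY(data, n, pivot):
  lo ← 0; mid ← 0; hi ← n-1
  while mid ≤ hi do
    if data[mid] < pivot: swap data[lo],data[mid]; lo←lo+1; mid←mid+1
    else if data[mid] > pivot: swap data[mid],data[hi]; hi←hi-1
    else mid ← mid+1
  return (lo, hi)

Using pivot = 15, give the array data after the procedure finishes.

pivot = 15; lo=0, mid=0, hi=12
data[mid]=6<15: swap data[0],data[0]; lo=1,mid=1 → [6, 22, 11, 9, 12, 10, 8, 20, 21, 14, 4, 15, 24]
data[mid]=22>15: swap data[1],data[12]; hi=11 → [6, 24, 11, 9, 12, 10, 8, 20, 21, 14, 4, 15, 22]
data[mid]=24>15: swap data[1],data[11]; hi=10 → [6, 15, 11, 9, 12, 10, 8, 20, 21, 14, 4, 24, 22]
data[mid]=15=15: mid=2
data[mid]=11<15: swap data[1],data[2]; lo=2,mid=3 → [6, 11, 15, 9, 12, 10, 8, 20, 21, 14, 4, 24, 22]
data[mid]=9<15: swap data[2],data[3]; lo=3,mid=4 → [6, 11, 9, 15, 12, 10, 8, 20, 21, 14, 4, 24, 22]
data[mid]=12<15: swap data[3],data[4]; lo=4,mid=5 → [6, 11, 9, 12, 15, 10, 8, 20, 21, 14, 4, 24, 22]
data[mid]=10<15: swap data[4],data[5]; lo=5,mid=6 → [6, 11, 9, 12, 10, 15, 8, 20, 21, 14, 4, 24, 22]
data[mid]=8<15: swap data[5],data[6]; lo=6,mid=7 → [6, 11, 9, 12, 10, 8, 15, 20, 21, 14, 4, 24, 22]
data[mid]=20>15: swap data[7],data[10]; hi=9 → [6, 11, 9, 12, 10, 8, 15, 4, 21, 14, 20, 24, 22]
data[mid]=4<15: swap data[6],data[7]; lo=7,mid=8 → [6, 11, 9, 12, 10, 8, 4, 15, 21, 14, 20, 24, 22]
data[mid]=21>15: swap data[8],data[9]; hi=8 → [6, 11, 9, 12, 10, 8, 4, 15, 14, 21, 20, 24, 22]
data[mid]=14<15: swap data[7],data[8]; lo=8,mid=9 → [6, 11, 9, 12, 10, 8, 4, 14, 15, 21, 20, 24, 22]
end: lo=8, hi=8; data = [6, 11, 9, 12, 10, 8, 4, 14, 15, 21, 20, 24, 22]

[6, 11, 9, 12, 10, 8, 4, 14, 15, 21, 20, 24, 22]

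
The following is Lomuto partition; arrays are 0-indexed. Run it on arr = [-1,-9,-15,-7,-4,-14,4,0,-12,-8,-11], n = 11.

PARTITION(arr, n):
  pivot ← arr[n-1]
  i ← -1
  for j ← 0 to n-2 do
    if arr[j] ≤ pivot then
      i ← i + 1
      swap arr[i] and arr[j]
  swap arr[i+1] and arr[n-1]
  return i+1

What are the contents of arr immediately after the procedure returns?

[-15,-14,-12,-11,-4,-9,4,0,-1,-8,-7]

pivot=-11, i=-1
j=0: -1>-11, skip
j=1: -9>-11, skip
j=2: -15≤-11, i=0, swap(0,2) ⇒ [-15,-9,-1,-7,-4,-14,4,0,-12,-8,-11]
j=3: -7>-11, skip
j=4: -4>-11, skip
j=5: -14≤-11, i=1, swap(1,5) ⇒ [-15,-14,-1,-7,-4,-9,4,0,-12,-8,-11]
j=6: 4>-11, skip
j=7: 0>-11, skip
j=8: -12≤-11, i=2, swap(2,8) ⇒ [-15,-14,-12,-7,-4,-9,4,0,-1,-8,-11]
j=9: -8>-11, skip
swap(3,10) ⇒ [-15,-14,-12,-11,-4,-9,4,0,-1,-8,-7]; return 3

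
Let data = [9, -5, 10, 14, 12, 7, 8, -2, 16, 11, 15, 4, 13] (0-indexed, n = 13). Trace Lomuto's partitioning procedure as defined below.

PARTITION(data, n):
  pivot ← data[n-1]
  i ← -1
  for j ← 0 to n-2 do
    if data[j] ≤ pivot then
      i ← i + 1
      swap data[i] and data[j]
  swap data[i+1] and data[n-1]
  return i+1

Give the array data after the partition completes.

pivot=13, i=-1
j=0: 9≤13, i=0, swap(0,0) ⇒ [9, -5, 10, 14, 12, 7, 8, -2, 16, 11, 15, 4, 13]
j=1: -5≤13, i=1, swap(1,1) ⇒ [9, -5, 10, 14, 12, 7, 8, -2, 16, 11, 15, 4, 13]
j=2: 10≤13, i=2, swap(2,2) ⇒ [9, -5, 10, 14, 12, 7, 8, -2, 16, 11, 15, 4, 13]
j=3: 14>13, skip
j=4: 12≤13, i=3, swap(3,4) ⇒ [9, -5, 10, 12, 14, 7, 8, -2, 16, 11, 15, 4, 13]
j=5: 7≤13, i=4, swap(4,5) ⇒ [9, -5, 10, 12, 7, 14, 8, -2, 16, 11, 15, 4, 13]
j=6: 8≤13, i=5, swap(5,6) ⇒ [9, -5, 10, 12, 7, 8, 14, -2, 16, 11, 15, 4, 13]
j=7: -2≤13, i=6, swap(6,7) ⇒ [9, -5, 10, 12, 7, 8, -2, 14, 16, 11, 15, 4, 13]
j=8: 16>13, skip
j=9: 11≤13, i=7, swap(7,9) ⇒ [9, -5, 10, 12, 7, 8, -2, 11, 16, 14, 15, 4, 13]
j=10: 15>13, skip
j=11: 4≤13, i=8, swap(8,11) ⇒ [9, -5, 10, 12, 7, 8, -2, 11, 4, 14, 15, 16, 13]
swap(9,12) ⇒ [9, -5, 10, 12, 7, 8, -2, 11, 4, 13, 15, 16, 14]; return 9

[9, -5, 10, 12, 7, 8, -2, 11, 4, 13, 15, 16, 14]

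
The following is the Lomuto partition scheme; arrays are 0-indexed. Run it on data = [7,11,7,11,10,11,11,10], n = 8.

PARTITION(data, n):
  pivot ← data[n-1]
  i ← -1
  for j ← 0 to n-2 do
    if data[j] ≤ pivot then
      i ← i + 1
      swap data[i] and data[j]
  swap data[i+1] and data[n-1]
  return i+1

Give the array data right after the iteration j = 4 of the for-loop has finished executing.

pivot = data[7] = 10; i = -1
j=0: data[0]=7 ≤ 10 → i=0, swap data[0],data[0] (no change) → [7,11,7,11,10,11,11,10]
j=1: data[1]=11 > 10 → no swap
j=2: data[2]=7 ≤ 10 → i=1, swap data[1],data[2] → [7,7,11,11,10,11,11,10]
j=3: data[3]=11 > 10 → no swap
j=4: data[4]=10 ≤ 10 → i=2, swap data[2],data[4] → [7,7,10,11,11,11,11,10]
(after j=4) data = [7,7,10,11,11,11,11,10]

[7,7,10,11,11,11,11,10]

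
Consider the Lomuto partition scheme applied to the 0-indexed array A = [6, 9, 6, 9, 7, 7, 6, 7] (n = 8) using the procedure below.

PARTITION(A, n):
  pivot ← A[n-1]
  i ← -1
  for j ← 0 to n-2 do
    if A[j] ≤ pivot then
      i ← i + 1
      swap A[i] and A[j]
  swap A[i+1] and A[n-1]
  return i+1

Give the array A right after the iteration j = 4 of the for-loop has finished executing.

[6, 6, 7, 9, 9, 7, 6, 7]

pivot = A[7] = 7; i = -1
j=0: A[0]=6 ≤ 7 → i=0, swap A[0],A[0] (no change) → [6, 9, 6, 9, 7, 7, 6, 7]
j=1: A[1]=9 > 7 → no swap
j=2: A[2]=6 ≤ 7 → i=1, swap A[1],A[2] → [6, 6, 9, 9, 7, 7, 6, 7]
j=3: A[3]=9 > 7 → no swap
j=4: A[4]=7 ≤ 7 → i=2, swap A[2],A[4] → [6, 6, 7, 9, 9, 7, 6, 7]
(after j=4) A = [6, 6, 7, 9, 9, 7, 6, 7]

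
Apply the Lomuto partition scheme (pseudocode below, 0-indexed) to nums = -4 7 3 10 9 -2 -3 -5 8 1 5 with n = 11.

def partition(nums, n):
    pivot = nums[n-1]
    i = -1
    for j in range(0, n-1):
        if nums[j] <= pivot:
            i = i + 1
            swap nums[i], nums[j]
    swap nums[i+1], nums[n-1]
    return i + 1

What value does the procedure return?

6

pivot = nums[10] = 5; i = -1
j=0: nums[0]=-4 ≤ 5 → i=0, swap nums[0],nums[0] (no change) → -4 7 3 10 9 -2 -3 -5 8 1 5
j=1: nums[1]=7 > 5 → no swap
j=2: nums[2]=3 ≤ 5 → i=1, swap nums[1],nums[2] → -4 3 7 10 9 -2 -3 -5 8 1 5
j=3: nums[3]=10 > 5 → no swap
j=4: nums[4]=9 > 5 → no swap
j=5: nums[5]=-2 ≤ 5 → i=2, swap nums[2],nums[5] → -4 3 -2 10 9 7 -3 -5 8 1 5
j=6: nums[6]=-3 ≤ 5 → i=3, swap nums[3],nums[6] → -4 3 -2 -3 9 7 10 -5 8 1 5
j=7: nums[7]=-5 ≤ 5 → i=4, swap nums[4],nums[7] → -4 3 -2 -3 -5 7 10 9 8 1 5
j=8: nums[8]=8 > 5 → no swap
j=9: nums[9]=1 ≤ 5 → i=5, swap nums[5],nums[9] → -4 3 -2 -3 -5 1 10 9 8 7 5
final swap nums[6],nums[10] → -4 3 -2 -3 -5 1 5 9 8 7 10; return 6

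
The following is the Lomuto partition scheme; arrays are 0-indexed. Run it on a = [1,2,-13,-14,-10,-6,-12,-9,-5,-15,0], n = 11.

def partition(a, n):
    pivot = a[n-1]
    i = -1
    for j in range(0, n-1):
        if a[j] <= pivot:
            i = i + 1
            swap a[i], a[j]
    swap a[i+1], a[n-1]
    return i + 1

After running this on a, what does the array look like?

pivot=0, i=-1
j=0: 1>0, skip
j=1: 2>0, skip
j=2: -13≤0, i=0, swap(0,2) ⇒ [-13,2,1,-14,-10,-6,-12,-9,-5,-15,0]
j=3: -14≤0, i=1, swap(1,3) ⇒ [-13,-14,1,2,-10,-6,-12,-9,-5,-15,0]
j=4: -10≤0, i=2, swap(2,4) ⇒ [-13,-14,-10,2,1,-6,-12,-9,-5,-15,0]
j=5: -6≤0, i=3, swap(3,5) ⇒ [-13,-14,-10,-6,1,2,-12,-9,-5,-15,0]
j=6: -12≤0, i=4, swap(4,6) ⇒ [-13,-14,-10,-6,-12,2,1,-9,-5,-15,0]
j=7: -9≤0, i=5, swap(5,7) ⇒ [-13,-14,-10,-6,-12,-9,1,2,-5,-15,0]
j=8: -5≤0, i=6, swap(6,8) ⇒ [-13,-14,-10,-6,-12,-9,-5,2,1,-15,0]
j=9: -15≤0, i=7, swap(7,9) ⇒ [-13,-14,-10,-6,-12,-9,-5,-15,1,2,0]
swap(8,10) ⇒ [-13,-14,-10,-6,-12,-9,-5,-15,0,2,1]; return 8

[-13,-14,-10,-6,-12,-9,-5,-15,0,2,1]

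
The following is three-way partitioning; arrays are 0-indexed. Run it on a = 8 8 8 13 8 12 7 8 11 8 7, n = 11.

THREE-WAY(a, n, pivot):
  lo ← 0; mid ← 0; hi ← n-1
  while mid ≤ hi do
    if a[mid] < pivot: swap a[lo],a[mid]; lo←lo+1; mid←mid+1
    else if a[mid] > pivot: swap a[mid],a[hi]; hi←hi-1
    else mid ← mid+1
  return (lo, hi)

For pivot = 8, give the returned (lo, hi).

(2, 7)

lo=0 mid=0 hi=10
8=8: mid=1
8=8: mid=2
8=8: mid=3
13>8: swap(3,10), hi=9 ⇒ 8 8 8 7 8 12 7 8 11 8 13
7<8: swap(0,3), lo=1 mid=4 ⇒ 7 8 8 8 8 12 7 8 11 8 13
8=8: mid=5
12>8: swap(5,9), hi=8 ⇒ 7 8 8 8 8 8 7 8 11 12 13
8=8: mid=6
7<8: swap(1,6), lo=2 mid=7 ⇒ 7 7 8 8 8 8 8 8 11 12 13
8=8: mid=8
11>8: swap(8,8), hi=7 ⇒ 7 7 8 8 8 8 8 8 11 12 13
done. lo=2 hi=7; a=7 7 8 8 8 8 8 8 11 12 13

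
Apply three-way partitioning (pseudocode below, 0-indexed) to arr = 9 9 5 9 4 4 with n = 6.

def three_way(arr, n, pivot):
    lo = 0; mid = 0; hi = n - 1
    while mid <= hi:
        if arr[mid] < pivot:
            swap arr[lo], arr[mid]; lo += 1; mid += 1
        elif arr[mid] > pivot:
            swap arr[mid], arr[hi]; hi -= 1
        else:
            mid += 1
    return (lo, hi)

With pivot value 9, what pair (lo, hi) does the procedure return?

lo=0 mid=0 hi=5
9=9: mid=1
9=9: mid=2
5<9: swap(0,2), lo=1 mid=3 ⇒ 5 9 9 9 4 4
9=9: mid=4
4<9: swap(1,4), lo=2 mid=5 ⇒ 5 4 9 9 9 4
4<9: swap(2,5), lo=3 mid=6 ⇒ 5 4 4 9 9 9
done. lo=3 hi=5; arr=5 4 4 9 9 9

(3, 5)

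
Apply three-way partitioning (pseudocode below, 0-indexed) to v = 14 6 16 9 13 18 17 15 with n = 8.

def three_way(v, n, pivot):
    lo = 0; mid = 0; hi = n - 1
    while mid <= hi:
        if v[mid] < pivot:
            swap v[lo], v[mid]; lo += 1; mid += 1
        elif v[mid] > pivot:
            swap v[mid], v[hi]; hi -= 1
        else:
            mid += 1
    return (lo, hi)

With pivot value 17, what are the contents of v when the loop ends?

14 6 16 9 13 15 17 18

pivot = 17; lo=0, mid=0, hi=7
v[mid]=14<17: swap v[0],v[0]; lo=1,mid=1 → 14 6 16 9 13 18 17 15
v[mid]=6<17: swap v[1],v[1]; lo=2,mid=2 → 14 6 16 9 13 18 17 15
v[mid]=16<17: swap v[2],v[2]; lo=3,mid=3 → 14 6 16 9 13 18 17 15
v[mid]=9<17: swap v[3],v[3]; lo=4,mid=4 → 14 6 16 9 13 18 17 15
v[mid]=13<17: swap v[4],v[4]; lo=5,mid=5 → 14 6 16 9 13 18 17 15
v[mid]=18>17: swap v[5],v[7]; hi=6 → 14 6 16 9 13 15 17 18
v[mid]=15<17: swap v[5],v[5]; lo=6,mid=6 → 14 6 16 9 13 15 17 18
v[mid]=17=17: mid=7
end: lo=6, hi=6; v = 14 6 16 9 13 15 17 18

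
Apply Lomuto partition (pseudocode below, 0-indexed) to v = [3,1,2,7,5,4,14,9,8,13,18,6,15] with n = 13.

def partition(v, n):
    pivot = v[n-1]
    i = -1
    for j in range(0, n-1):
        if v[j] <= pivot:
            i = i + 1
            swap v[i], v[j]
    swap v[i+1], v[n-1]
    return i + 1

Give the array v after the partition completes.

pivot=15, i=-1
j=0: 3≤15, i=0, swap(0,0) ⇒ [3,1,2,7,5,4,14,9,8,13,18,6,15]
j=1: 1≤15, i=1, swap(1,1) ⇒ [3,1,2,7,5,4,14,9,8,13,18,6,15]
j=2: 2≤15, i=2, swap(2,2) ⇒ [3,1,2,7,5,4,14,9,8,13,18,6,15]
j=3: 7≤15, i=3, swap(3,3) ⇒ [3,1,2,7,5,4,14,9,8,13,18,6,15]
j=4: 5≤15, i=4, swap(4,4) ⇒ [3,1,2,7,5,4,14,9,8,13,18,6,15]
j=5: 4≤15, i=5, swap(5,5) ⇒ [3,1,2,7,5,4,14,9,8,13,18,6,15]
j=6: 14≤15, i=6, swap(6,6) ⇒ [3,1,2,7,5,4,14,9,8,13,18,6,15]
j=7: 9≤15, i=7, swap(7,7) ⇒ [3,1,2,7,5,4,14,9,8,13,18,6,15]
j=8: 8≤15, i=8, swap(8,8) ⇒ [3,1,2,7,5,4,14,9,8,13,18,6,15]
j=9: 13≤15, i=9, swap(9,9) ⇒ [3,1,2,7,5,4,14,9,8,13,18,6,15]
j=10: 18>15, skip
j=11: 6≤15, i=10, swap(10,11) ⇒ [3,1,2,7,5,4,14,9,8,13,6,18,15]
swap(11,12) ⇒ [3,1,2,7,5,4,14,9,8,13,6,15,18]; return 11

[3,1,2,7,5,4,14,9,8,13,6,15,18]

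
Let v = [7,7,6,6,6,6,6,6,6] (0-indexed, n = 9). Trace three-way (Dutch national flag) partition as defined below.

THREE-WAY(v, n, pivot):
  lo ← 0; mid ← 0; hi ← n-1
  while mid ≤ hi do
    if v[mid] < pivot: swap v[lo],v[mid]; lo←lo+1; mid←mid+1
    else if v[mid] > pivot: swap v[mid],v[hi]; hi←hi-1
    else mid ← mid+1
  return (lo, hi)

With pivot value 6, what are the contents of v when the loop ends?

[6,6,6,6,6,6,6,7,7]

pivot = 6; lo=0, mid=0, hi=8
v[mid]=7>6: swap v[0],v[8]; hi=7 → [6,7,6,6,6,6,6,6,7]
v[mid]=6=6: mid=1
v[mid]=7>6: swap v[1],v[7]; hi=6 → [6,6,6,6,6,6,6,7,7]
v[mid]=6=6: mid=2
v[mid]=6=6: mid=3
v[mid]=6=6: mid=4
v[mid]=6=6: mid=5
v[mid]=6=6: mid=6
v[mid]=6=6: mid=7
end: lo=0, hi=6; v = [6,6,6,6,6,6,6,7,7]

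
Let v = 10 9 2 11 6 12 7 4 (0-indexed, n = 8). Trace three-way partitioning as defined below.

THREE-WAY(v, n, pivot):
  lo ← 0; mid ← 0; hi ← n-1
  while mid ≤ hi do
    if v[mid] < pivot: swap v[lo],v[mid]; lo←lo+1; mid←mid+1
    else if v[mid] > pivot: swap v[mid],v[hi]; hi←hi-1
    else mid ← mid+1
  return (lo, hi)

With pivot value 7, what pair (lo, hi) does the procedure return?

(3, 3)

lo=0 mid=0 hi=7
10>7: swap(0,7), hi=6 ⇒ 4 9 2 11 6 12 7 10
4<7: swap(0,0), lo=1 mid=1 ⇒ 4 9 2 11 6 12 7 10
9>7: swap(1,6), hi=5 ⇒ 4 7 2 11 6 12 9 10
7=7: mid=2
2<7: swap(1,2), lo=2 mid=3 ⇒ 4 2 7 11 6 12 9 10
11>7: swap(3,5), hi=4 ⇒ 4 2 7 12 6 11 9 10
12>7: swap(3,4), hi=3 ⇒ 4 2 7 6 12 11 9 10
6<7: swap(2,3), lo=3 mid=4 ⇒ 4 2 6 7 12 11 9 10
done. lo=3 hi=3; v=4 2 6 7 12 11 9 10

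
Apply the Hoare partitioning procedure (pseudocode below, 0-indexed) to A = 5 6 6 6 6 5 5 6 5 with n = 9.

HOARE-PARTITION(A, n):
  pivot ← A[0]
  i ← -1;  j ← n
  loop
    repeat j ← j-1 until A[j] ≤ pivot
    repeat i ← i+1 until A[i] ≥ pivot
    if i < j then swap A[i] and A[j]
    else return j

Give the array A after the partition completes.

5 5 5 6 6 6 6 6 5

pivot = A[0] = 5; i = -1, j = 9
j→8 (A[8]=5≤5), i→0 (A[0]=5≥5); i<j, swap → 5 6 6 6 6 5 5 6 5
j→6 (A[6]=5≤5), i→1 (A[1]=6≥5); i<j, swap → 5 5 6 6 6 5 6 6 5
j→5 (A[5]=5≤5), i→2 (A[2]=6≥5); i<j, swap → 5 5 5 6 6 6 6 6 5
j→2, i→3; i≥j, return j=2. A = 5 5 5 6 6 6 6 6 5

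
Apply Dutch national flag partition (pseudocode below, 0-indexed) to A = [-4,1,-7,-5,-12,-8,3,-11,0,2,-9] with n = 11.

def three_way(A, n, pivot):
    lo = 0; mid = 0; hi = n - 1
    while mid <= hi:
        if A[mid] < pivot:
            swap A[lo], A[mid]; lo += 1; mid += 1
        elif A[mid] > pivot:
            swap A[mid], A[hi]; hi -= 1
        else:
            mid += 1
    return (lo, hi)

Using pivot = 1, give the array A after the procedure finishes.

pivot = 1; lo=0, mid=0, hi=10
A[mid]=-4<1: swap A[0],A[0]; lo=1,mid=1 → [-4,1,-7,-5,-12,-8,3,-11,0,2,-9]
A[mid]=1=1: mid=2
A[mid]=-7<1: swap A[1],A[2]; lo=2,mid=3 → [-4,-7,1,-5,-12,-8,3,-11,0,2,-9]
A[mid]=-5<1: swap A[2],A[3]; lo=3,mid=4 → [-4,-7,-5,1,-12,-8,3,-11,0,2,-9]
A[mid]=-12<1: swap A[3],A[4]; lo=4,mid=5 → [-4,-7,-5,-12,1,-8,3,-11,0,2,-9]
A[mid]=-8<1: swap A[4],A[5]; lo=5,mid=6 → [-4,-7,-5,-12,-8,1,3,-11,0,2,-9]
A[mid]=3>1: swap A[6],A[10]; hi=9 → [-4,-7,-5,-12,-8,1,-9,-11,0,2,3]
A[mid]=-9<1: swap A[5],A[6]; lo=6,mid=7 → [-4,-7,-5,-12,-8,-9,1,-11,0,2,3]
A[mid]=-11<1: swap A[6],A[7]; lo=7,mid=8 → [-4,-7,-5,-12,-8,-9,-11,1,0,2,3]
A[mid]=0<1: swap A[7],A[8]; lo=8,mid=9 → [-4,-7,-5,-12,-8,-9,-11,0,1,2,3]
A[mid]=2>1: swap A[9],A[9]; hi=8 → [-4,-7,-5,-12,-8,-9,-11,0,1,2,3]
end: lo=8, hi=8; A = [-4,-7,-5,-12,-8,-9,-11,0,1,2,3]

[-4,-7,-5,-12,-8,-9,-11,0,1,2,3]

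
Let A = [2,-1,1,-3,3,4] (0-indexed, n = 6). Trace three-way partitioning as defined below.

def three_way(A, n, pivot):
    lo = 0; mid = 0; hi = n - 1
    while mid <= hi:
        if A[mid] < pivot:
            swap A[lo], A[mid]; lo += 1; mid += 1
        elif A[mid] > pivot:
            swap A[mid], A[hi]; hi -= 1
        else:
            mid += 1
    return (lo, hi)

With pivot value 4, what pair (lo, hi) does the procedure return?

(5, 5)

lo=0 mid=0 hi=5
2<4: swap(0,0), lo=1 mid=1 ⇒ [2,-1,1,-3,3,4]
-1<4: swap(1,1), lo=2 mid=2 ⇒ [2,-1,1,-3,3,4]
1<4: swap(2,2), lo=3 mid=3 ⇒ [2,-1,1,-3,3,4]
-3<4: swap(3,3), lo=4 mid=4 ⇒ [2,-1,1,-3,3,4]
3<4: swap(4,4), lo=5 mid=5 ⇒ [2,-1,1,-3,3,4]
4=4: mid=6
done. lo=5 hi=5; A=[2,-1,1,-3,3,4]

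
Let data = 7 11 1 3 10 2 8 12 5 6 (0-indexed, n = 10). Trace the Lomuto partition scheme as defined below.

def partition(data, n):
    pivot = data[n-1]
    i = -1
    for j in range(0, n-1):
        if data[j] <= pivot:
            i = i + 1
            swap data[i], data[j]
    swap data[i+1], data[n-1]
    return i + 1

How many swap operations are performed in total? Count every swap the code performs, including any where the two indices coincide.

pivot = data[9] = 6; i = -1
j=0: data[0]=7 > 6 → no swap
j=1: data[1]=11 > 6 → no swap
j=2: data[2]=1 ≤ 6 → i=0, swap data[0],data[2] → 1 11 7 3 10 2 8 12 5 6
j=3: data[3]=3 ≤ 6 → i=1, swap data[1],data[3] → 1 3 7 11 10 2 8 12 5 6
j=4: data[4]=10 > 6 → no swap
j=5: data[5]=2 ≤ 6 → i=2, swap data[2],data[5] → 1 3 2 11 10 7 8 12 5 6
j=6: data[6]=8 > 6 → no swap
j=7: data[7]=12 > 6 → no swap
j=8: data[8]=5 ≤ 6 → i=3, swap data[3],data[8] → 1 3 2 5 10 7 8 12 11 6
final swap data[4],data[9] → 1 3 2 5 6 7 8 12 11 10; return 4

5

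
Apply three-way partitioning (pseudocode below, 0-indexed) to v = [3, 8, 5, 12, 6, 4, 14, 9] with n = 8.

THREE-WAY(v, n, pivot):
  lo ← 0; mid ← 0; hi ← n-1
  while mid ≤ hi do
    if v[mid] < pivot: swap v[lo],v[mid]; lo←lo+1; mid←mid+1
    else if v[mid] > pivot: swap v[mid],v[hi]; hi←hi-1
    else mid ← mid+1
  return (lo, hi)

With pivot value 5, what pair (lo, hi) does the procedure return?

(2, 2)

pivot = 5; lo=0, mid=0, hi=7
v[mid]=3<5: swap v[0],v[0]; lo=1,mid=1 → [3, 8, 5, 12, 6, 4, 14, 9]
v[mid]=8>5: swap v[1],v[7]; hi=6 → [3, 9, 5, 12, 6, 4, 14, 8]
v[mid]=9>5: swap v[1],v[6]; hi=5 → [3, 14, 5, 12, 6, 4, 9, 8]
v[mid]=14>5: swap v[1],v[5]; hi=4 → [3, 4, 5, 12, 6, 14, 9, 8]
v[mid]=4<5: swap v[1],v[1]; lo=2,mid=2 → [3, 4, 5, 12, 6, 14, 9, 8]
v[mid]=5=5: mid=3
v[mid]=12>5: swap v[3],v[4]; hi=3 → [3, 4, 5, 6, 12, 14, 9, 8]
v[mid]=6>5: swap v[3],v[3]; hi=2 → [3, 4, 5, 6, 12, 14, 9, 8]
end: lo=2, hi=2; v = [3, 4, 5, 6, 12, 14, 9, 8]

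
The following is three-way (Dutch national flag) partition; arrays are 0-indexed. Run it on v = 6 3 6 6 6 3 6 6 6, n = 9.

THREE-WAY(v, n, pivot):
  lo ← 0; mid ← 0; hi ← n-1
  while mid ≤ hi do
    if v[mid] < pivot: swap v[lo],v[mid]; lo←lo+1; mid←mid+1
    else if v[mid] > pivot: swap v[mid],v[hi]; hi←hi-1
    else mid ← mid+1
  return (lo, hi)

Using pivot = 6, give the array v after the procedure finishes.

3 3 6 6 6 6 6 6 6

pivot = 6; lo=0, mid=0, hi=8
v[mid]=6=6: mid=1
v[mid]=3<6: swap v[0],v[1]; lo=1,mid=2 → 3 6 6 6 6 3 6 6 6
v[mid]=6=6: mid=3
v[mid]=6=6: mid=4
v[mid]=6=6: mid=5
v[mid]=3<6: swap v[1],v[5]; lo=2,mid=6 → 3 3 6 6 6 6 6 6 6
v[mid]=6=6: mid=7
v[mid]=6=6: mid=8
v[mid]=6=6: mid=9
end: lo=2, hi=8; v = 3 3 6 6 6 6 6 6 6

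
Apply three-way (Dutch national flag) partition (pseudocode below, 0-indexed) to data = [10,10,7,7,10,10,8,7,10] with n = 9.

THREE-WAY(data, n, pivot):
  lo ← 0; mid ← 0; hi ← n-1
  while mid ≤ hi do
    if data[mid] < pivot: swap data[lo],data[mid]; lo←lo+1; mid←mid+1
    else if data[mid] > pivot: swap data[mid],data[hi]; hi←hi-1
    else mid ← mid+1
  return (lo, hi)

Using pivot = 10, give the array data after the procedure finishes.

[7,7,8,7,10,10,10,10,10]

pivot = 10; lo=0, mid=0, hi=8
data[mid]=10=10: mid=1
data[mid]=10=10: mid=2
data[mid]=7<10: swap data[0],data[2]; lo=1,mid=3 → [7,10,10,7,10,10,8,7,10]
data[mid]=7<10: swap data[1],data[3]; lo=2,mid=4 → [7,7,10,10,10,10,8,7,10]
data[mid]=10=10: mid=5
data[mid]=10=10: mid=6
data[mid]=8<10: swap data[2],data[6]; lo=3,mid=7 → [7,7,8,10,10,10,10,7,10]
data[mid]=7<10: swap data[3],data[7]; lo=4,mid=8 → [7,7,8,7,10,10,10,10,10]
data[mid]=10=10: mid=9
end: lo=4, hi=8; data = [7,7,8,7,10,10,10,10,10]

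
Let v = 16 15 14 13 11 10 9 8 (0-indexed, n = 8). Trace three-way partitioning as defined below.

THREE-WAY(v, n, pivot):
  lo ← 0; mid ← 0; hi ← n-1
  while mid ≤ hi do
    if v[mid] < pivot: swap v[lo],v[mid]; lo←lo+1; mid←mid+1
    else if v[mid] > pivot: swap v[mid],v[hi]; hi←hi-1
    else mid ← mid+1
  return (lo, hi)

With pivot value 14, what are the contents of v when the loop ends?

8 9 13 11 10 14 15 16

lo=0 mid=0 hi=7
16>14: swap(0,7), hi=6 ⇒ 8 15 14 13 11 10 9 16
8<14: swap(0,0), lo=1 mid=1 ⇒ 8 15 14 13 11 10 9 16
15>14: swap(1,6), hi=5 ⇒ 8 9 14 13 11 10 15 16
9<14: swap(1,1), lo=2 mid=2 ⇒ 8 9 14 13 11 10 15 16
14=14: mid=3
13<14: swap(2,3), lo=3 mid=4 ⇒ 8 9 13 14 11 10 15 16
11<14: swap(3,4), lo=4 mid=5 ⇒ 8 9 13 11 14 10 15 16
10<14: swap(4,5), lo=5 mid=6 ⇒ 8 9 13 11 10 14 15 16
done. lo=5 hi=5; v=8 9 13 11 10 14 15 16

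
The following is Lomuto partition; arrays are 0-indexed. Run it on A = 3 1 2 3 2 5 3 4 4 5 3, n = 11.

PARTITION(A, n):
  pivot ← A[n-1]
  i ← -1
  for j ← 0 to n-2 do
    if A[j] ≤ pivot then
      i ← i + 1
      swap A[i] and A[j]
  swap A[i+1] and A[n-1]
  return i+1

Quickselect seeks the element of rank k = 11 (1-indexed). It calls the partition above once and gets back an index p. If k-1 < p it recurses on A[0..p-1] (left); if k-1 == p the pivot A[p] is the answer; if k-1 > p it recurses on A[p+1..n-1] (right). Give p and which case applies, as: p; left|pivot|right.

pivot=3, i=-1
j=0: 3≤3, i=0, swap(0,0) ⇒ 3 1 2 3 2 5 3 4 4 5 3
j=1: 1≤3, i=1, swap(1,1) ⇒ 3 1 2 3 2 5 3 4 4 5 3
j=2: 2≤3, i=2, swap(2,2) ⇒ 3 1 2 3 2 5 3 4 4 5 3
j=3: 3≤3, i=3, swap(3,3) ⇒ 3 1 2 3 2 5 3 4 4 5 3
j=4: 2≤3, i=4, swap(4,4) ⇒ 3 1 2 3 2 5 3 4 4 5 3
j=5: 5>3, skip
j=6: 3≤3, i=5, swap(5,6) ⇒ 3 1 2 3 2 3 5 4 4 5 3
j=7: 4>3, skip
j=8: 4>3, skip
j=9: 5>3, skip
swap(6,10) ⇒ 3 1 2 3 2 3 3 4 4 5 5; return 6
p = 6; k-1 = 10 > 6 ⇒ right

6; right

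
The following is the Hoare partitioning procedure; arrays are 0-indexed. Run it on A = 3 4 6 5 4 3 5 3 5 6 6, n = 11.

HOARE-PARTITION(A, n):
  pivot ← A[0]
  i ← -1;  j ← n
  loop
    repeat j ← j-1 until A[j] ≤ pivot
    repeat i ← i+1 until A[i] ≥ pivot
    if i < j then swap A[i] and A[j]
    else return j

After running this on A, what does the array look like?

pivot = A[0] = 3; i = -1, j = 11
j→7 (A[7]=3≤3), i→0 (A[0]=3≥3); i<j, swap → 3 4 6 5 4 3 5 3 5 6 6
j→5 (A[5]=3≤3), i→1 (A[1]=4≥3); i<j, swap → 3 3 6 5 4 4 5 3 5 6 6
j→1, i→2; i≥j, return j=1. A = 3 3 6 5 4 4 5 3 5 6 6

3 3 6 5 4 4 5 3 5 6 6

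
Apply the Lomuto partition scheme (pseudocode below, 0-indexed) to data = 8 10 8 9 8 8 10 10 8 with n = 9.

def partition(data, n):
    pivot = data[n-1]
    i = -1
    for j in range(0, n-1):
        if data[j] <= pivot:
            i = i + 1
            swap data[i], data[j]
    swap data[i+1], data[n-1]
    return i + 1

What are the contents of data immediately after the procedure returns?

pivot = data[8] = 8; i = -1
j=0: data[0]=8 ≤ 8 → i=0, swap data[0],data[0] (no change) → 8 10 8 9 8 8 10 10 8
j=1: data[1]=10 > 8 → no swap
j=2: data[2]=8 ≤ 8 → i=1, swap data[1],data[2] → 8 8 10 9 8 8 10 10 8
j=3: data[3]=9 > 8 → no swap
j=4: data[4]=8 ≤ 8 → i=2, swap data[2],data[4] → 8 8 8 9 10 8 10 10 8
j=5: data[5]=8 ≤ 8 → i=3, swap data[3],data[5] → 8 8 8 8 10 9 10 10 8
j=6: data[6]=10 > 8 → no swap
j=7: data[7]=10 > 8 → no swap
final swap data[4],data[8] → 8 8 8 8 8 9 10 10 10; return 4

8 8 8 8 8 9 10 10 10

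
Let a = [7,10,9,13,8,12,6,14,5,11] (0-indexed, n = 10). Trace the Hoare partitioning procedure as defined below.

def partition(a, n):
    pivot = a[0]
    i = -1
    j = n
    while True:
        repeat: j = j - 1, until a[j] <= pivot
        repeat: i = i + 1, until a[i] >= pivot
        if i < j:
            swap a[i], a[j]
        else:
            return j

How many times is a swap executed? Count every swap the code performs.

2

pivot=7
j stops at 8 (5), i stops at 0 (7); swap ⇒ [5,10,9,13,8,12,6,14,7,11]
j stops at 6 (6), i stops at 1 (10); swap ⇒ [5,6,9,13,8,12,10,14,7,11]
j stops at 1, i stops at 2; i≥j ⇒ return 1. a=[5,6,9,13,8,12,10,14,7,11]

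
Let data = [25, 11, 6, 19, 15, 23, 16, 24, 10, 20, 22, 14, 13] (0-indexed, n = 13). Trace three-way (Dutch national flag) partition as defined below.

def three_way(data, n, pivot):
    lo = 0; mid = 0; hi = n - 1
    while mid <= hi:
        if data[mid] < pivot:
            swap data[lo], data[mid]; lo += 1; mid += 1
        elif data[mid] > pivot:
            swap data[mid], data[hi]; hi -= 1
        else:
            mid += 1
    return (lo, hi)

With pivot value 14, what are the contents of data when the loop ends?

lo=0 mid=0 hi=12
25>14: swap(0,12), hi=11 ⇒ [13, 11, 6, 19, 15, 23, 16, 24, 10, 20, 22, 14, 25]
13<14: swap(0,0), lo=1 mid=1 ⇒ [13, 11, 6, 19, 15, 23, 16, 24, 10, 20, 22, 14, 25]
11<14: swap(1,1), lo=2 mid=2 ⇒ [13, 11, 6, 19, 15, 23, 16, 24, 10, 20, 22, 14, 25]
6<14: swap(2,2), lo=3 mid=3 ⇒ [13, 11, 6, 19, 15, 23, 16, 24, 10, 20, 22, 14, 25]
19>14: swap(3,11), hi=10 ⇒ [13, 11, 6, 14, 15, 23, 16, 24, 10, 20, 22, 19, 25]
14=14: mid=4
15>14: swap(4,10), hi=9 ⇒ [13, 11, 6, 14, 22, 23, 16, 24, 10, 20, 15, 19, 25]
22>14: swap(4,9), hi=8 ⇒ [13, 11, 6, 14, 20, 23, 16, 24, 10, 22, 15, 19, 25]
20>14: swap(4,8), hi=7 ⇒ [13, 11, 6, 14, 10, 23, 16, 24, 20, 22, 15, 19, 25]
10<14: swap(3,4), lo=4 mid=5 ⇒ [13, 11, 6, 10, 14, 23, 16, 24, 20, 22, 15, 19, 25]
23>14: swap(5,7), hi=6 ⇒ [13, 11, 6, 10, 14, 24, 16, 23, 20, 22, 15, 19, 25]
24>14: swap(5,6), hi=5 ⇒ [13, 11, 6, 10, 14, 16, 24, 23, 20, 22, 15, 19, 25]
16>14: swap(5,5), hi=4 ⇒ [13, 11, 6, 10, 14, 16, 24, 23, 20, 22, 15, 19, 25]
done. lo=4 hi=4; data=[13, 11, 6, 10, 14, 16, 24, 23, 20, 22, 15, 19, 25]

[13, 11, 6, 10, 14, 16, 24, 23, 20, 22, 15, 19, 25]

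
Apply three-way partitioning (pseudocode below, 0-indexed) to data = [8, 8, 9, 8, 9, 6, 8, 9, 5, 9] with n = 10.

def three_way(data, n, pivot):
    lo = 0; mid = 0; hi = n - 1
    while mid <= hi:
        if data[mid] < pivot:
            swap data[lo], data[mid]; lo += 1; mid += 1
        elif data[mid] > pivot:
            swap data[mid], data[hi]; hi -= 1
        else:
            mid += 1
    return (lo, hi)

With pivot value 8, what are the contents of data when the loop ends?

pivot = 8; lo=0, mid=0, hi=9
data[mid]=8=8: mid=1
data[mid]=8=8: mid=2
data[mid]=9>8: swap data[2],data[9]; hi=8 → [8, 8, 9, 8, 9, 6, 8, 9, 5, 9]
data[mid]=9>8: swap data[2],data[8]; hi=7 → [8, 8, 5, 8, 9, 6, 8, 9, 9, 9]
data[mid]=5<8: swap data[0],data[2]; lo=1,mid=3 → [5, 8, 8, 8, 9, 6, 8, 9, 9, 9]
data[mid]=8=8: mid=4
data[mid]=9>8: swap data[4],data[7]; hi=6 → [5, 8, 8, 8, 9, 6, 8, 9, 9, 9]
data[mid]=9>8: swap data[4],data[6]; hi=5 → [5, 8, 8, 8, 8, 6, 9, 9, 9, 9]
data[mid]=8=8: mid=5
data[mid]=6<8: swap data[1],data[5]; lo=2,mid=6 → [5, 6, 8, 8, 8, 8, 9, 9, 9, 9]
end: lo=2, hi=5; data = [5, 6, 8, 8, 8, 8, 9, 9, 9, 9]

[5, 6, 8, 8, 8, 8, 9, 9, 9, 9]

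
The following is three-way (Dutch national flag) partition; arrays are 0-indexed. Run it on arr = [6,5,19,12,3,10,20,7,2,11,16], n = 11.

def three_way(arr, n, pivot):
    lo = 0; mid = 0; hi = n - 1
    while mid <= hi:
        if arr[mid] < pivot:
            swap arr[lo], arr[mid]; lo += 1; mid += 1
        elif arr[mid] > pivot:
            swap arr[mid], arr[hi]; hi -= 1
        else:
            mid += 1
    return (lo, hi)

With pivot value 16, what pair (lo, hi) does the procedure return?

pivot = 16; lo=0, mid=0, hi=10
arr[mid]=6<16: swap arr[0],arr[0]; lo=1,mid=1 → [6,5,19,12,3,10,20,7,2,11,16]
arr[mid]=5<16: swap arr[1],arr[1]; lo=2,mid=2 → [6,5,19,12,3,10,20,7,2,11,16]
arr[mid]=19>16: swap arr[2],arr[10]; hi=9 → [6,5,16,12,3,10,20,7,2,11,19]
arr[mid]=16=16: mid=3
arr[mid]=12<16: swap arr[2],arr[3]; lo=3,mid=4 → [6,5,12,16,3,10,20,7,2,11,19]
arr[mid]=3<16: swap arr[3],arr[4]; lo=4,mid=5 → [6,5,12,3,16,10,20,7,2,11,19]
arr[mid]=10<16: swap arr[4],arr[5]; lo=5,mid=6 → [6,5,12,3,10,16,20,7,2,11,19]
arr[mid]=20>16: swap arr[6],arr[9]; hi=8 → [6,5,12,3,10,16,11,7,2,20,19]
arr[mid]=11<16: swap arr[5],arr[6]; lo=6,mid=7 → [6,5,12,3,10,11,16,7,2,20,19]
arr[mid]=7<16: swap arr[6],arr[7]; lo=7,mid=8 → [6,5,12,3,10,11,7,16,2,20,19]
arr[mid]=2<16: swap arr[7],arr[8]; lo=8,mid=9 → [6,5,12,3,10,11,7,2,16,20,19]
end: lo=8, hi=8; arr = [6,5,12,3,10,11,7,2,16,20,19]

(8, 8)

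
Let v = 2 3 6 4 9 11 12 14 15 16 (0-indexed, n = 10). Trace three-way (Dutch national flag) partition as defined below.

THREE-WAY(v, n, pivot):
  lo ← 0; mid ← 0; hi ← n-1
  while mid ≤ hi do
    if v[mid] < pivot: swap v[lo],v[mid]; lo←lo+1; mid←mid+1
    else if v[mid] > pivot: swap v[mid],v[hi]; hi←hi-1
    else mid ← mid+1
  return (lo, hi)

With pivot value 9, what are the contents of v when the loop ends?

2 3 6 4 9 12 14 15 16 11

pivot = 9; lo=0, mid=0, hi=9
v[mid]=2<9: swap v[0],v[0]; lo=1,mid=1 → 2 3 6 4 9 11 12 14 15 16
v[mid]=3<9: swap v[1],v[1]; lo=2,mid=2 → 2 3 6 4 9 11 12 14 15 16
v[mid]=6<9: swap v[2],v[2]; lo=3,mid=3 → 2 3 6 4 9 11 12 14 15 16
v[mid]=4<9: swap v[3],v[3]; lo=4,mid=4 → 2 3 6 4 9 11 12 14 15 16
v[mid]=9=9: mid=5
v[mid]=11>9: swap v[5],v[9]; hi=8 → 2 3 6 4 9 16 12 14 15 11
v[mid]=16>9: swap v[5],v[8]; hi=7 → 2 3 6 4 9 15 12 14 16 11
v[mid]=15>9: swap v[5],v[7]; hi=6 → 2 3 6 4 9 14 12 15 16 11
v[mid]=14>9: swap v[5],v[6]; hi=5 → 2 3 6 4 9 12 14 15 16 11
v[mid]=12>9: swap v[5],v[5]; hi=4 → 2 3 6 4 9 12 14 15 16 11
end: lo=4, hi=4; v = 2 3 6 4 9 12 14 15 16 11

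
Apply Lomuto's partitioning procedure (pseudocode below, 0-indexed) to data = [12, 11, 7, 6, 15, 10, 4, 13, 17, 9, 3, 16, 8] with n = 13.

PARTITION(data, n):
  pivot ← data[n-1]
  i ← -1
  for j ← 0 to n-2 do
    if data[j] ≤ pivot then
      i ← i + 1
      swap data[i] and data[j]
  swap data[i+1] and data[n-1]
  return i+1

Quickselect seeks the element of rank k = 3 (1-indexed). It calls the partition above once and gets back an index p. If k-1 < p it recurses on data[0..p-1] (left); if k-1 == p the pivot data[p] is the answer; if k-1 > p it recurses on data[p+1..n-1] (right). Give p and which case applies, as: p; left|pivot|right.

4; left

pivot=8, i=-1
j=0: 12>8, skip
j=1: 11>8, skip
j=2: 7≤8, i=0, swap(0,2) ⇒ [7, 11, 12, 6, 15, 10, 4, 13, 17, 9, 3, 16, 8]
j=3: 6≤8, i=1, swap(1,3) ⇒ [7, 6, 12, 11, 15, 10, 4, 13, 17, 9, 3, 16, 8]
j=4: 15>8, skip
j=5: 10>8, skip
j=6: 4≤8, i=2, swap(2,6) ⇒ [7, 6, 4, 11, 15, 10, 12, 13, 17, 9, 3, 16, 8]
j=7: 13>8, skip
j=8: 17>8, skip
j=9: 9>8, skip
j=10: 3≤8, i=3, swap(3,10) ⇒ [7, 6, 4, 3, 15, 10, 12, 13, 17, 9, 11, 16, 8]
j=11: 16>8, skip
swap(4,12) ⇒ [7, 6, 4, 3, 8, 10, 12, 13, 17, 9, 11, 16, 15]; return 4
p = 4; k-1 = 2 < 4 ⇒ left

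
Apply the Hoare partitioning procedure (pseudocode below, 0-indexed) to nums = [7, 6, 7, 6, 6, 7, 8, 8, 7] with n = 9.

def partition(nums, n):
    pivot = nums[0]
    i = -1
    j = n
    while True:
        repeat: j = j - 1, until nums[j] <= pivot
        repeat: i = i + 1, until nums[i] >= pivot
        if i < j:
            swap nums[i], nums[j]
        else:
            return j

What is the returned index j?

pivot = nums[0] = 7; i = -1, j = 9
j→8 (nums[8]=7≤7), i→0 (nums[0]=7≥7); i<j, swap → [7, 6, 7, 6, 6, 7, 8, 8, 7]
j→5 (nums[5]=7≤7), i→2 (nums[2]=7≥7); i<j, swap → [7, 6, 7, 6, 6, 7, 8, 8, 7]
j→4, i→5; i≥j, return j=4. nums = [7, 6, 7, 6, 6, 7, 8, 8, 7]

4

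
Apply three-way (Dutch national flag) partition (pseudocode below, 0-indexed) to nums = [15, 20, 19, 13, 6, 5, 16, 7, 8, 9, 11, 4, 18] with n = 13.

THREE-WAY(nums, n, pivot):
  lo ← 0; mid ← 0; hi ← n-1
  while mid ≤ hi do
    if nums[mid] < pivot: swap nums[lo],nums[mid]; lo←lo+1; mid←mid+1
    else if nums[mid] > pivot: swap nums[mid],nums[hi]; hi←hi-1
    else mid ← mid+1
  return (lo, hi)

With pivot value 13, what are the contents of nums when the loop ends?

[4, 11, 9, 6, 5, 8, 7, 13, 16, 19, 20, 18, 15]

pivot = 13; lo=0, mid=0, hi=12
nums[mid]=15>13: swap nums[0],nums[12]; hi=11 → [18, 20, 19, 13, 6, 5, 16, 7, 8, 9, 11, 4, 15]
nums[mid]=18>13: swap nums[0],nums[11]; hi=10 → [4, 20, 19, 13, 6, 5, 16, 7, 8, 9, 11, 18, 15]
nums[mid]=4<13: swap nums[0],nums[0]; lo=1,mid=1 → [4, 20, 19, 13, 6, 5, 16, 7, 8, 9, 11, 18, 15]
nums[mid]=20>13: swap nums[1],nums[10]; hi=9 → [4, 11, 19, 13, 6, 5, 16, 7, 8, 9, 20, 18, 15]
nums[mid]=11<13: swap nums[1],nums[1]; lo=2,mid=2 → [4, 11, 19, 13, 6, 5, 16, 7, 8, 9, 20, 18, 15]
nums[mid]=19>13: swap nums[2],nums[9]; hi=8 → [4, 11, 9, 13, 6, 5, 16, 7, 8, 19, 20, 18, 15]
nums[mid]=9<13: swap nums[2],nums[2]; lo=3,mid=3 → [4, 11, 9, 13, 6, 5, 16, 7, 8, 19, 20, 18, 15]
nums[mid]=13=13: mid=4
nums[mid]=6<13: swap nums[3],nums[4]; lo=4,mid=5 → [4, 11, 9, 6, 13, 5, 16, 7, 8, 19, 20, 18, 15]
nums[mid]=5<13: swap nums[4],nums[5]; lo=5,mid=6 → [4, 11, 9, 6, 5, 13, 16, 7, 8, 19, 20, 18, 15]
nums[mid]=16>13: swap nums[6],nums[8]; hi=7 → [4, 11, 9, 6, 5, 13, 8, 7, 16, 19, 20, 18, 15]
nums[mid]=8<13: swap nums[5],nums[6]; lo=6,mid=7 → [4, 11, 9, 6, 5, 8, 13, 7, 16, 19, 20, 18, 15]
nums[mid]=7<13: swap nums[6],nums[7]; lo=7,mid=8 → [4, 11, 9, 6, 5, 8, 7, 13, 16, 19, 20, 18, 15]
end: lo=7, hi=7; nums = [4, 11, 9, 6, 5, 8, 7, 13, 16, 19, 20, 18, 15]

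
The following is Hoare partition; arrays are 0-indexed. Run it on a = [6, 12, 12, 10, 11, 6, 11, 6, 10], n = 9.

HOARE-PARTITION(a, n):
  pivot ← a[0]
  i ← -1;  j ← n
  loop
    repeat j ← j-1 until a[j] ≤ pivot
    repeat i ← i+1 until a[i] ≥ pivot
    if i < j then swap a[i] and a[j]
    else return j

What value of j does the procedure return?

pivot = a[0] = 6; i = -1, j = 9
j→7 (a[7]=6≤6), i→0 (a[0]=6≥6); i<j, swap → [6, 12, 12, 10, 11, 6, 11, 6, 10]
j→5 (a[5]=6≤6), i→1 (a[1]=12≥6); i<j, swap → [6, 6, 12, 10, 11, 12, 11, 6, 10]
j→1, i→2; i≥j, return j=1. a = [6, 6, 12, 10, 11, 12, 11, 6, 10]

1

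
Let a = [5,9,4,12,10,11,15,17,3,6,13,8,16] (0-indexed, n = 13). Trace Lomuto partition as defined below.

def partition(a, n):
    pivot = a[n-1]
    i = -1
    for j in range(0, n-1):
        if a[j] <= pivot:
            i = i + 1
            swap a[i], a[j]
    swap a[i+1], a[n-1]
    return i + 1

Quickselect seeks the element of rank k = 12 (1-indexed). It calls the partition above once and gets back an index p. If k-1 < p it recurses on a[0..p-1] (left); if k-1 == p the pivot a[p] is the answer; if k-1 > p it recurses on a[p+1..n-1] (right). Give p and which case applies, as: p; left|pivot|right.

11; pivot

pivot = a[12] = 16; i = -1
j=0: a[0]=5 ≤ 16 → i=0, swap a[0],a[0] (no change) → [5,9,4,12,10,11,15,17,3,6,13,8,16]
j=1: a[1]=9 ≤ 16 → i=1, swap a[1],a[1] (no change) → [5,9,4,12,10,11,15,17,3,6,13,8,16]
j=2: a[2]=4 ≤ 16 → i=2, swap a[2],a[2] (no change) → [5,9,4,12,10,11,15,17,3,6,13,8,16]
j=3: a[3]=12 ≤ 16 → i=3, swap a[3],a[3] (no change) → [5,9,4,12,10,11,15,17,3,6,13,8,16]
j=4: a[4]=10 ≤ 16 → i=4, swap a[4],a[4] (no change) → [5,9,4,12,10,11,15,17,3,6,13,8,16]
j=5: a[5]=11 ≤ 16 → i=5, swap a[5],a[5] (no change) → [5,9,4,12,10,11,15,17,3,6,13,8,16]
j=6: a[6]=15 ≤ 16 → i=6, swap a[6],a[6] (no change) → [5,9,4,12,10,11,15,17,3,6,13,8,16]
j=7: a[7]=17 > 16 → no swap
j=8: a[8]=3 ≤ 16 → i=7, swap a[7],a[8] → [5,9,4,12,10,11,15,3,17,6,13,8,16]
j=9: a[9]=6 ≤ 16 → i=8, swap a[8],a[9] → [5,9,4,12,10,11,15,3,6,17,13,8,16]
j=10: a[10]=13 ≤ 16 → i=9, swap a[9],a[10] → [5,9,4,12,10,11,15,3,6,13,17,8,16]
j=11: a[11]=8 ≤ 16 → i=10, swap a[10],a[11] → [5,9,4,12,10,11,15,3,6,13,8,17,16]
final swap a[11],a[12] → [5,9,4,12,10,11,15,3,6,13,8,16,17]; return 11
p = 11; k-1 = 11 == 11 ⇒ pivot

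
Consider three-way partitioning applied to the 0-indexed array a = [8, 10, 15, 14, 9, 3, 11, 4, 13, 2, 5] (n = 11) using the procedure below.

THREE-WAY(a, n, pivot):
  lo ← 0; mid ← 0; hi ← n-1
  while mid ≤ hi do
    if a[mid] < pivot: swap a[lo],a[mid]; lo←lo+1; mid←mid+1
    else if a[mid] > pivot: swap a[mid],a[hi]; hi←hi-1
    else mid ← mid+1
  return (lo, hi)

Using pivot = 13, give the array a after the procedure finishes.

lo=0 mid=0 hi=10
8<13: swap(0,0), lo=1 mid=1 ⇒ [8, 10, 15, 14, 9, 3, 11, 4, 13, 2, 5]
10<13: swap(1,1), lo=2 mid=2 ⇒ [8, 10, 15, 14, 9, 3, 11, 4, 13, 2, 5]
15>13: swap(2,10), hi=9 ⇒ [8, 10, 5, 14, 9, 3, 11, 4, 13, 2, 15]
5<13: swap(2,2), lo=3 mid=3 ⇒ [8, 10, 5, 14, 9, 3, 11, 4, 13, 2, 15]
14>13: swap(3,9), hi=8 ⇒ [8, 10, 5, 2, 9, 3, 11, 4, 13, 14, 15]
2<13: swap(3,3), lo=4 mid=4 ⇒ [8, 10, 5, 2, 9, 3, 11, 4, 13, 14, 15]
9<13: swap(4,4), lo=5 mid=5 ⇒ [8, 10, 5, 2, 9, 3, 11, 4, 13, 14, 15]
3<13: swap(5,5), lo=6 mid=6 ⇒ [8, 10, 5, 2, 9, 3, 11, 4, 13, 14, 15]
11<13: swap(6,6), lo=7 mid=7 ⇒ [8, 10, 5, 2, 9, 3, 11, 4, 13, 14, 15]
4<13: swap(7,7), lo=8 mid=8 ⇒ [8, 10, 5, 2, 9, 3, 11, 4, 13, 14, 15]
13=13: mid=9
done. lo=8 hi=8; a=[8, 10, 5, 2, 9, 3, 11, 4, 13, 14, 15]

[8, 10, 5, 2, 9, 3, 11, 4, 13, 14, 15]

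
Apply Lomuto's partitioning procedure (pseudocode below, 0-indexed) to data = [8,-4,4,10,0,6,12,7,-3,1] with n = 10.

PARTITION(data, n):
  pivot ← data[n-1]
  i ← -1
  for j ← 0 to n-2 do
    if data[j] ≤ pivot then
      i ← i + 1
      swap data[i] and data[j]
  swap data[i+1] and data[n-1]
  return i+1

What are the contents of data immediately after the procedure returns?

[-4,0,-3,1,8,6,12,7,4,10]

pivot=1, i=-1
j=0: 8>1, skip
j=1: -4≤1, i=0, swap(0,1) ⇒ [-4,8,4,10,0,6,12,7,-3,1]
j=2: 4>1, skip
j=3: 10>1, skip
j=4: 0≤1, i=1, swap(1,4) ⇒ [-4,0,4,10,8,6,12,7,-3,1]
j=5: 6>1, skip
j=6: 12>1, skip
j=7: 7>1, skip
j=8: -3≤1, i=2, swap(2,8) ⇒ [-4,0,-3,10,8,6,12,7,4,1]
swap(3,9) ⇒ [-4,0,-3,1,8,6,12,7,4,10]; return 3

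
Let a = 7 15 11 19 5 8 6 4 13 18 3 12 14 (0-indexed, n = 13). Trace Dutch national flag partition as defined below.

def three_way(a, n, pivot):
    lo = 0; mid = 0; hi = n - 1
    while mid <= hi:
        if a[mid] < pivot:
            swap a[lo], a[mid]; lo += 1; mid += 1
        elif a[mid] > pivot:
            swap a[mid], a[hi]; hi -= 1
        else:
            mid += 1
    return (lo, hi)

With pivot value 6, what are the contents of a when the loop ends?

lo=0 mid=0 hi=12
7>6: swap(0,12), hi=11 ⇒ 14 15 11 19 5 8 6 4 13 18 3 12 7
14>6: swap(0,11), hi=10 ⇒ 12 15 11 19 5 8 6 4 13 18 3 14 7
12>6: swap(0,10), hi=9 ⇒ 3 15 11 19 5 8 6 4 13 18 12 14 7
3<6: swap(0,0), lo=1 mid=1 ⇒ 3 15 11 19 5 8 6 4 13 18 12 14 7
15>6: swap(1,9), hi=8 ⇒ 3 18 11 19 5 8 6 4 13 15 12 14 7
18>6: swap(1,8), hi=7 ⇒ 3 13 11 19 5 8 6 4 18 15 12 14 7
13>6: swap(1,7), hi=6 ⇒ 3 4 11 19 5 8 6 13 18 15 12 14 7
4<6: swap(1,1), lo=2 mid=2 ⇒ 3 4 11 19 5 8 6 13 18 15 12 14 7
11>6: swap(2,6), hi=5 ⇒ 3 4 6 19 5 8 11 13 18 15 12 14 7
6=6: mid=3
19>6: swap(3,5), hi=4 ⇒ 3 4 6 8 5 19 11 13 18 15 12 14 7
8>6: swap(3,4), hi=3 ⇒ 3 4 6 5 8 19 11 13 18 15 12 14 7
5<6: swap(2,3), lo=3 mid=4 ⇒ 3 4 5 6 8 19 11 13 18 15 12 14 7
done. lo=3 hi=3; a=3 4 5 6 8 19 11 13 18 15 12 14 7

3 4 5 6 8 19 11 13 18 15 12 14 7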